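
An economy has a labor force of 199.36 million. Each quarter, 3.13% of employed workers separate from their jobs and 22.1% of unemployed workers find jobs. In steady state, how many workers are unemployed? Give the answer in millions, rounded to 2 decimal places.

About 24.73 million are unemployed in steady state.

Steady-state unemployment rate u* = s/(s+f) = 3.13/(3.13+22.1) = 0.124059.
Unemployed = u* × labor force = 0.124059 × 199.36 ≈ 24.73 million.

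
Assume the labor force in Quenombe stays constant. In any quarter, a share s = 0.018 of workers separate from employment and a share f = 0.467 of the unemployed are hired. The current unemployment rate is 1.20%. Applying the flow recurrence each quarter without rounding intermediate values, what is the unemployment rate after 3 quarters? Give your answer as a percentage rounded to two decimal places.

With a fixed labor force, u_{t+1} = u_t + s·(1−u_t) − f·u_t = u_t·(1−s−f) + s.
Here 1−s−f = 0.515 and s = 0.018.
u_1 = 0.012000 × 0.515 + 0.018 = 0.024180.
u_2 = 0.024180 × 0.515 + 0.018 = 0.030453.
u_3 = 0.030453 × 0.515 + 0.018 = 0.033683.

Unemployment rate after three quarters ≈ 3.37%.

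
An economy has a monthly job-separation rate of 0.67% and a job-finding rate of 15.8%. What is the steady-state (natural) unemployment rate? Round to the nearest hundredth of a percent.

Steady-state unemployment rate ≈ 4.07%.

At steady state the flows balance: s·E = f·U, so U/(E+U) = s/(s+f).
u* = 0.67 / (0.67 + 15.8) = 0.67 / 16.47 = 4.07%.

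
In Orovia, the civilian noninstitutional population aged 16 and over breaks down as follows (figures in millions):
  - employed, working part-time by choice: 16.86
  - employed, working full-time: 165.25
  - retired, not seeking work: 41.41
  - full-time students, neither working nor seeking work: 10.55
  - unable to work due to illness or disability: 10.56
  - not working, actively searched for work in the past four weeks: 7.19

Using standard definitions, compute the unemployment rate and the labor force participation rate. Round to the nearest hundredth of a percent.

Unemployment rate ≈ 3.80%; labor force participation rate ≈ 75.17%.

Employed = 16.86 + 165.25 = 182.11 million.
Unemployed = 7.19 million.
Labor force = 182.11 + 7.19 = 189.30 million.
Not in labor force = 41.41 + 10.55 + 10.56 = 62.52 million (those not working and not actively searching are outside the labor force).
Civilian working-age population = 189.30 + 62.52 = 251.82 million.
Unemployment rate = 7.19 / 189.30 = 3.80%.
Labor force participation rate = 189.30 / 251.82 = 75.17%.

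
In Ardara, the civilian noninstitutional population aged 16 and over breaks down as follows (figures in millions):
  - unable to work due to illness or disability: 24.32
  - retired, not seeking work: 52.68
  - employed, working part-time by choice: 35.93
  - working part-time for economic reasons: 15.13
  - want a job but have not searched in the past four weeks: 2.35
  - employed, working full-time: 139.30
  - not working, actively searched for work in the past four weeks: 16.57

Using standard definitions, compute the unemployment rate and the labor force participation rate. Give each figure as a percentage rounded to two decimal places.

Unemployment rate ≈ 8.01%; labor force participation rate ≈ 72.28%.

Employed = 35.93 + 15.13 + 139.30 = 190.36 million (anyone who worked, including part-time for economic reasons, counts as employed).
Unemployed = 16.57 million.
Labor force = 190.36 + 16.57 = 206.93 million.
Not in labor force = 24.32 + 52.68 + 2.35 = 79.35 million (those not working and not actively searching are outside the labor force — including those who want a job but have given up searching).
Civilian working-age population = 206.93 + 79.35 = 286.28 million.
Unemployment rate = 16.57 / 206.93 = 8.01%.
Labor force participation rate = 206.93 / 286.28 = 72.28%.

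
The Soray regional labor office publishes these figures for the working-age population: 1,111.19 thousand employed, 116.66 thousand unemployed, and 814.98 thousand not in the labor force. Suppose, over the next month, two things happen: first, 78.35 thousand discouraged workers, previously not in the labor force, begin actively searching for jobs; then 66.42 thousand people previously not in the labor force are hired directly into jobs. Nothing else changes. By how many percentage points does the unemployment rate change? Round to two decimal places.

Initially, labor force = 1,111.19 + 116.66 = 1,227.85 thousand, so u = 116.66/1,227.85 = 9.50%.
After the first change, unemployed and labor force both rise by 78.35 → E = 1,111.19, U = 195.01, labor force = 1,306.20 thousand.
After the second change, employed and labor force both rise by 66.42; unemployed unchanged → E = 1,177.61, U = 195.01, labor force = 1,372.62 thousand.
New unemployment rate = 195.01 / 1,372.62 = 14.21%.
Change = 14.21% − 9.50% = +4.71 percentage points.

The unemployment rate changes by +4.71 percentage points.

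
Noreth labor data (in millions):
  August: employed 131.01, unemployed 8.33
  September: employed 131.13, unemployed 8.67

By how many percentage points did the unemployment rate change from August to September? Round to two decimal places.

The unemployment rate changed by +0.22 percentage points.

August: labor force = 131.01 + 8.33 = 139.34; u = 8.33/139.34 = 5.98%.
September: labor force = 131.13 + 8.67 = 139.80; u = 8.67/139.80 = 6.20%.
Change = 6.20% − 5.98% = +0.22 pp.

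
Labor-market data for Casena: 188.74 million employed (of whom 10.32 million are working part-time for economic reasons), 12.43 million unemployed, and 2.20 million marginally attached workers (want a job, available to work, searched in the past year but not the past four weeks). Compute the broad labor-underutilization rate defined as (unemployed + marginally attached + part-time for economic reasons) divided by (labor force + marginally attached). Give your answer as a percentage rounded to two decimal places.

Labor force = 188.74 + 12.43 = 201.17 million.
Numerator = 12.43 + 2.20 + 10.32 = 24.95 million.
Denominator = 201.17 + 2.20 = 203.37 million.
Broad rate = 24.95 / 203.37 = 12.27%.

Broad underutilization rate ≈ 12.27%.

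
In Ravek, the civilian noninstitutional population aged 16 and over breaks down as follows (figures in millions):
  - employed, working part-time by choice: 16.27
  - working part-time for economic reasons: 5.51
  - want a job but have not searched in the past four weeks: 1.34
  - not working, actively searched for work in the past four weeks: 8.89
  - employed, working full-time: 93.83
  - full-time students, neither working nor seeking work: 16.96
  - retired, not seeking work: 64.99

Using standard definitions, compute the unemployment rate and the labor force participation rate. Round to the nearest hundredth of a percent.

Unemployment rate ≈ 7.14%; labor force participation rate ≈ 59.92%.

Employed = 16.27 + 5.51 + 93.83 = 115.61 million (anyone who worked, including part-time for economic reasons, counts as employed).
Unemployed = 8.89 million.
Labor force = 115.61 + 8.89 = 124.50 million.
Not in labor force = 1.34 + 16.96 + 64.99 = 83.29 million (those not working and not actively searching are outside the labor force — including those who want a job but have given up searching).
Civilian working-age population = 124.50 + 83.29 = 207.79 million.
Unemployment rate = 8.89 / 124.50 = 7.14%.
Labor force participation rate = 124.50 / 207.79 = 59.92%.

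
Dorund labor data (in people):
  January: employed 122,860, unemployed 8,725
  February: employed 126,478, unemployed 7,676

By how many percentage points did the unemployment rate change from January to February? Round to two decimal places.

The unemployment rate changed by −0.91 percentage points.

January: labor force = 122,860 + 8,725 = 131,585; u = 8,725/131,585 = 6.63%.
February: labor force = 126,478 + 7,676 = 134,154; u = 7,676/134,154 = 5.72%.
Change = 5.72% − 6.63% = −0.91 pp.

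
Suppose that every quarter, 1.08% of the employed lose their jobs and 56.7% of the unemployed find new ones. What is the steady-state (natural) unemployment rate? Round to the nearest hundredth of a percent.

At steady state the flows balance: s·E = f·U, so U/(E+U) = s/(s+f).
u* = 1.08 / (1.08 + 56.7) = 1.08 / 57.78 = 1.87%.

Steady-state unemployment rate ≈ 1.87%.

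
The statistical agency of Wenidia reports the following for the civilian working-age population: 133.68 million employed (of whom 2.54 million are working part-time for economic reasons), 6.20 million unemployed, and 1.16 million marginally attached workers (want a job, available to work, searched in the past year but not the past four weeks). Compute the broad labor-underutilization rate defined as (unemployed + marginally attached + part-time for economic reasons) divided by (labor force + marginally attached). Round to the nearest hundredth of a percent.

Labor force = 133.68 + 6.20 = 139.88 million.
Numerator = 6.20 + 1.16 + 2.54 = 9.90 million.
Denominator = 139.88 + 1.16 = 141.04 million.
Broad rate = 9.90 / 141.04 = 7.02%.

Broad underutilization rate ≈ 7.02%.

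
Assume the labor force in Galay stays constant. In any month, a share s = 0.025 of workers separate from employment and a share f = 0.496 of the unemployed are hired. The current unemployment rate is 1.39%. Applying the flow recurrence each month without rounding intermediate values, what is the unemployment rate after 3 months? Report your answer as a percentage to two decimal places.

Unemployment rate after three months ≈ 4.42%.

With a fixed labor force, u_{t+1} = u_t + s·(1−u_t) − f·u_t = u_t·(1−s−f) + s.
Here 1−s−f = 0.479 and s = 0.025.
u_1 = 0.013900 × 0.479 + 0.025 = 0.031658.
u_2 = 0.031658 × 0.479 + 0.025 = 0.040164.
u_3 = 0.040164 × 0.479 + 0.025 = 0.044239.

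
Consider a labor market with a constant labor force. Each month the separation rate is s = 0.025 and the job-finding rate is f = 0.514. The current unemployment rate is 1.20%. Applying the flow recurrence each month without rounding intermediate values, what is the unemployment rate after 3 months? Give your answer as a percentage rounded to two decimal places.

Unemployment rate after three months ≈ 4.30%.

With a fixed labor force, u_{t+1} = u_t + s·(1−u_t) − f·u_t = u_t·(1−s−f) + s.
Here 1−s−f = 0.461 and s = 0.025.
u_1 = 0.012000 × 0.461 + 0.025 = 0.030532.
u_2 = 0.030532 × 0.461 + 0.025 = 0.039075.
u_3 = 0.039075 × 0.461 + 0.025 = 0.043014.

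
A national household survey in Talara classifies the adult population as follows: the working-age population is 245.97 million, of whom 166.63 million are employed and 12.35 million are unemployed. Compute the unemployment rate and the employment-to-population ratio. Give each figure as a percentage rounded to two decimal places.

Unemployment rate ≈ 6.90%; employment-population ratio ≈ 67.74%.

Labor force = employed + unemployed = 166.63 + 12.35 = 178.98 million.
Unemployment rate = 12.35 / 178.98 = 6.90%.
Employment-population ratio = 166.63 / 245.97 = 67.74%.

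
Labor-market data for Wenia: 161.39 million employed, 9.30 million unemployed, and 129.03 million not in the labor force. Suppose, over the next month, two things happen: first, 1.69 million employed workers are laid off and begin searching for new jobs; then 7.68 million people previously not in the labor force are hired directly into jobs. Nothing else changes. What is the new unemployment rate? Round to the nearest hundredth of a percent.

New unemployment rate ≈ 6.16%.

Initially, labor force = 161.39 + 9.30 = 170.69 million, so u = 9.30/170.69 = 5.45%.
After the first change, employed falls and unemployed rises by 1.69; labor force unchanged → E = 159.70, U = 10.99, labor force = 170.69 million.
After the second change, employed and labor force both rise by 7.68; unemployed unchanged → E = 167.38, U = 10.99, labor force = 178.37 million.
New unemployment rate = 10.99 / 178.37 = 6.16%.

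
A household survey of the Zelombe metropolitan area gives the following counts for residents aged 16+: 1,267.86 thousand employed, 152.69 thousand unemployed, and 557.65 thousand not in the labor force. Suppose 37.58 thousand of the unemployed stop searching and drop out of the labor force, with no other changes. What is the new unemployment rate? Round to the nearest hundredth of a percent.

Initially, labor force = 1,267.86 + 152.69 = 1,420.55 thousand, so u = 152.69/1,420.55 = 10.75%.
After the change, unemployed and labor force both fall by 37.58 → E = 1,267.86, U = 115.11, labor force = 1,382.97 thousand.
New unemployment rate = 115.11 / 1,382.97 = 8.32%.

New unemployment rate ≈ 8.32%.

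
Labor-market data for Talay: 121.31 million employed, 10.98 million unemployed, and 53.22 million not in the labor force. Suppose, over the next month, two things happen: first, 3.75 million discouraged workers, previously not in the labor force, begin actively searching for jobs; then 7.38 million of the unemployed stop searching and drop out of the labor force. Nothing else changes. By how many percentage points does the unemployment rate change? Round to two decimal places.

The unemployment rate changes by −2.59 percentage points.

Initially, labor force = 121.31 + 10.98 = 132.29 million, so u = 10.98/132.29 = 8.30%.
After the first change, unemployed and labor force both rise by 3.75 → E = 121.31, U = 14.73, labor force = 136.04 million.
After the second change, unemployed and labor force both fall by 7.38 → E = 121.31, U = 7.35, labor force = 128.66 million.
New unemployment rate = 7.35 / 128.66 = 5.71%.
Change = 5.71% − 8.30% = −2.59 percentage points.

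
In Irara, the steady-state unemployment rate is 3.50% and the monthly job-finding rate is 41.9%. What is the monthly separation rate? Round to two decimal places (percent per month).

Separation rate ≈ 1.52% per month.

From u* = s/(s+f): s = u·f/(1−u).
s = 0.0350 × 41.9 / (1 − 0.0350) = 1.4665 / 0.9650 ≈ 1.52% per month.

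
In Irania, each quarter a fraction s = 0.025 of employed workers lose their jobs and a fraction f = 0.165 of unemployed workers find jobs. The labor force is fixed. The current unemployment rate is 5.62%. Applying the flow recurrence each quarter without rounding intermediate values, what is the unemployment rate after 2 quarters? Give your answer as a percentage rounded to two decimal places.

With a fixed labor force, u_{t+1} = u_t + s·(1−u_t) − f·u_t = u_t·(1−s−f) + s.
Here 1−s−f = 0.810 and s = 0.025.
u_1 = 0.056200 × 0.810 + 0.025 = 0.070522.
u_2 = 0.070522 × 0.810 + 0.025 = 0.082123.

Unemployment rate after two quarters ≈ 8.21%.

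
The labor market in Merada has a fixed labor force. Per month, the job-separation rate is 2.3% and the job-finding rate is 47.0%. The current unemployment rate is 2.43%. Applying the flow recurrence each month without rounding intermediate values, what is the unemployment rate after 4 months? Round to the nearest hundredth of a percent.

With a fixed labor force, u_{t+1} = u_t + s·(1−u_t) − f·u_t = u_t·(1−s−f) + s.
Here 1−s−f = 0.507 and s = 0.023.
u_1 = 0.024300 × 0.507 + 0.023 = 0.035320.
u_2 = 0.035320 × 0.507 + 0.023 = 0.040907.
u_3 = 0.040907 × 0.507 + 0.023 = 0.043740.
u_4 = 0.043740 × 0.507 + 0.023 = 0.045176.

Unemployment rate after four months ≈ 4.52%.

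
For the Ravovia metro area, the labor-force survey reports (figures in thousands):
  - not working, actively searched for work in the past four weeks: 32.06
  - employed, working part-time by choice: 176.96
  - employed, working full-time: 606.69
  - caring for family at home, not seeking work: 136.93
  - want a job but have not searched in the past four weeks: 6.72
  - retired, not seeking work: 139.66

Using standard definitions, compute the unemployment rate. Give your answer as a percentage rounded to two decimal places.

Employed = 176.96 + 606.69 = 783.65 thousand.
Unemployed = 32.06 thousand.
Labor force = 783.65 + 32.06 = 815.71 thousand.
Unemployment rate = 32.06 / 815.71 = 3.93%.

Unemployment rate ≈ 3.93%.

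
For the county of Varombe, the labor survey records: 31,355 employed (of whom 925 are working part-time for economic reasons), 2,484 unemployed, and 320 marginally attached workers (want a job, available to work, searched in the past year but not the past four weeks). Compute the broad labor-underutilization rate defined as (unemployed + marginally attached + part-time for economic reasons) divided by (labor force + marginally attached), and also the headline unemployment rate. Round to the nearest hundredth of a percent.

Labor force = 31,355 + 2,484 = 33,839.
Numerator = 2,484 + 320 + 925 = 3,729.
Denominator = 33,839 + 320 = 34,159.
Broad rate = 3,729 / 34,159 = 10.92%.
Headline unemployment rate = 2,484 / 33,839 = 7.34%.

Broad underutilization rate ≈ 10.92%; headline unemployment rate ≈ 7.34%.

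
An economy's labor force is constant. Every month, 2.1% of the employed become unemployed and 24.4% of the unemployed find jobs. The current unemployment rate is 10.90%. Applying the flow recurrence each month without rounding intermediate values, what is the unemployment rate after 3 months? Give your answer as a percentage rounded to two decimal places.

Unemployment rate after three months ≈ 9.11%.

With a fixed labor force, u_{t+1} = u_t + s·(1−u_t) − f·u_t = u_t·(1−s−f) + s.
Here 1−s−f = 0.735 and s = 0.021.
u_1 = 0.109000 × 0.735 + 0.021 = 0.101115.
u_2 = 0.101115 × 0.735 + 0.021 = 0.095320.
u_3 = 0.095320 × 0.735 + 0.021 = 0.091060.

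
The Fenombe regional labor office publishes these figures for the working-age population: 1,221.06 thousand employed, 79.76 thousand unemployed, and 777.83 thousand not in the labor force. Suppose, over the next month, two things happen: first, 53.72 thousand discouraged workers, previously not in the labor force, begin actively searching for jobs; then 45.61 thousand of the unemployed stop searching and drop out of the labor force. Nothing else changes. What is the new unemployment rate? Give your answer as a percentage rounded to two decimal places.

New unemployment rate ≈ 6.71%.

Initially, labor force = 1,221.06 + 79.76 = 1,300.82 thousand, so u = 79.76/1,300.82 = 6.13%.
After the first change, unemployed and labor force both rise by 53.72 → E = 1,221.06, U = 133.48, labor force = 1,354.54 thousand.
After the second change, unemployed and labor force both fall by 45.61 → E = 1,221.06, U = 87.87, labor force = 1,308.93 thousand.
New unemployment rate = 87.87 / 1,308.93 = 6.71%.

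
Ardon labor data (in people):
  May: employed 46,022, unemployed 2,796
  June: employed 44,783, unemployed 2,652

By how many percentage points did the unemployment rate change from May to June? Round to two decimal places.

The unemployment rate changed by −0.14 percentage points.

May: labor force = 46,022 + 2,796 = 48,818; u = 2,796/48,818 = 5.73%.
June: labor force = 44,783 + 2,652 = 47,435; u = 2,652/47,435 = 5.59%.
Change = 5.59% − 5.73% = −0.14 pp.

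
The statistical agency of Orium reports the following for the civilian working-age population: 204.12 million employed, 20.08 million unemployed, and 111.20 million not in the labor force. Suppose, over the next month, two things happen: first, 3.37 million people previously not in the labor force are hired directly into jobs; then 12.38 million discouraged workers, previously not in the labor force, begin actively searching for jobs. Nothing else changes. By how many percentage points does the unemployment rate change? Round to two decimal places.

The unemployment rate changes by +4.57 percentage points.

Initially, labor force = 204.12 + 20.08 = 224.20 million, so u = 20.08/224.20 = 8.96%.
After the first change, employed and labor force both rise by 3.37; unemployed unchanged → E = 207.49, U = 20.08, labor force = 227.57 million.
After the second change, unemployed and labor force both rise by 12.38 → E = 207.49, U = 32.46, labor force = 239.95 million.
New unemployment rate = 32.46 / 239.95 = 13.53%.
Change = 13.53% − 8.96% = +4.57 percentage points.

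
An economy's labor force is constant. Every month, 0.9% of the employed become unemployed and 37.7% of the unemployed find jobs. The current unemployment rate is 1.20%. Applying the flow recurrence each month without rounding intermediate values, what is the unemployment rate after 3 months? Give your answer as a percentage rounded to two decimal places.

Unemployment rate after three months ≈ 2.07%.

With a fixed labor force, u_{t+1} = u_t + s·(1−u_t) − f·u_t = u_t·(1−s−f) + s.
Here 1−s−f = 0.614 and s = 0.009.
u_1 = 0.012000 × 0.614 + 0.009 = 0.016368.
u_2 = 0.016368 × 0.614 + 0.009 = 0.019050.
u_3 = 0.019050 × 0.614 + 0.009 = 0.020697.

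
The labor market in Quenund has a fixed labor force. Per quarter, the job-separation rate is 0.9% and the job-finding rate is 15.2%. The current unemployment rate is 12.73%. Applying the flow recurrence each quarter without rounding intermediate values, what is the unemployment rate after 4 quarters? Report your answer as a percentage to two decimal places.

With a fixed labor force, u_{t+1} = u_t + s·(1−u_t) − f·u_t = u_t·(1−s−f) + s.
Here 1−s−f = 0.839 and s = 0.009.
u_1 = 0.127300 × 0.839 + 0.009 = 0.115805.
u_2 = 0.115805 × 0.839 + 0.009 = 0.106160.
u_3 = 0.106160 × 0.839 + 0.009 = 0.098068.
u_4 = 0.098068 × 0.839 + 0.009 = 0.091279.

Unemployment rate after four quarters ≈ 9.13%.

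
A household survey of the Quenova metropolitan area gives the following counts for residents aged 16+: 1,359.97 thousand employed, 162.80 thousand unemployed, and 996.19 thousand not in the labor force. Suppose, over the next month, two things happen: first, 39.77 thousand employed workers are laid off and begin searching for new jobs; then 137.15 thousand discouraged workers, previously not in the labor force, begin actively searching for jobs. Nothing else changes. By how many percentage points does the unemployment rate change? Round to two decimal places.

The unemployment rate changes by +9.78 percentage points.

Initially, labor force = 1,359.97 + 162.80 = 1,522.77 thousand, so u = 162.80/1,522.77 = 10.69%.
After the first change, employed falls and unemployed rises by 39.77; labor force unchanged → E = 1,320.20, U = 202.57, labor force = 1,522.77 thousand.
After the second change, unemployed and labor force both rise by 137.15 → E = 1,320.20, U = 339.72, labor force = 1,659.92 thousand.
New unemployment rate = 339.72 / 1,659.92 = 20.47%.
Change = 20.47% − 10.69% = +9.78 percentage points.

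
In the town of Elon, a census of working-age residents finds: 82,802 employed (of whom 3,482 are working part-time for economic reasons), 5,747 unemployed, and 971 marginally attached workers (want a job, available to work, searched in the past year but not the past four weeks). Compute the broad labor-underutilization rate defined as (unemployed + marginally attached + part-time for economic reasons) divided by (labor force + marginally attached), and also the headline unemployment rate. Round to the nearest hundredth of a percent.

Labor force = 82,802 + 5,747 = 88,549.
Numerator = 5,747 + 971 + 3,482 = 10,200.
Denominator = 88,549 + 971 = 89,520.
Broad rate = 10,200 / 89,520 = 11.39%.
Headline unemployment rate = 5,747 / 88,549 = 6.49%.

Broad underutilization rate ≈ 11.39%; headline unemployment rate ≈ 6.49%.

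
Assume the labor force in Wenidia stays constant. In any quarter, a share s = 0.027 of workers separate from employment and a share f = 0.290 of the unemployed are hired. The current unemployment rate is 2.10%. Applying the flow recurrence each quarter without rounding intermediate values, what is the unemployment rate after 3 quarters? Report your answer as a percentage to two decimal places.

With a fixed labor force, u_{t+1} = u_t + s·(1−u_t) − f·u_t = u_t·(1−s−f) + s.
Here 1−s−f = 0.683 and s = 0.027.
u_1 = 0.021000 × 0.683 + 0.027 = 0.041343.
u_2 = 0.041343 × 0.683 + 0.027 = 0.055237.
u_3 = 0.055237 × 0.683 + 0.027 = 0.064727.

Unemployment rate after three quarters ≈ 6.47%.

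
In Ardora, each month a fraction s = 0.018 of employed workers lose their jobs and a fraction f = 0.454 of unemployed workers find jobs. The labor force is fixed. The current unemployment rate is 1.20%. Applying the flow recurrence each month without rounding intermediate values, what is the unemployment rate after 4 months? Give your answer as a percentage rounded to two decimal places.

With a fixed labor force, u_{t+1} = u_t + s·(1−u_t) − f·u_t = u_t·(1−s−f) + s.
Here 1−s−f = 0.528 and s = 0.018.
u_1 = 0.012000 × 0.528 + 0.018 = 0.024336.
u_2 = 0.024336 × 0.528 + 0.018 = 0.030849.
u_3 = 0.030849 × 0.528 + 0.018 = 0.034288.
u_4 = 0.034288 × 0.528 + 0.018 = 0.036104.

Unemployment rate after four months ≈ 3.61%.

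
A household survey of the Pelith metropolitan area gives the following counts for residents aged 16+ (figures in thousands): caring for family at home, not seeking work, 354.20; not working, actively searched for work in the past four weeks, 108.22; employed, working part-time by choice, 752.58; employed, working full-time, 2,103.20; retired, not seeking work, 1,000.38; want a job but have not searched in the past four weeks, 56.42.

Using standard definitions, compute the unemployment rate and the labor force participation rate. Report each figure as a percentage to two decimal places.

Employed = 752.58 + 2,103.20 = 2,855.78 thousand.
Unemployed = 108.22 thousand.
Labor force = 2,855.78 + 108.22 = 2,964.00 thousand.
Not in labor force = 354.20 + 1,000.38 + 56.42 = 1,411.00 thousand (those not working and not actively searching are outside the labor force — including those who want a job but have given up searching).
Civilian working-age population = 2,964.00 + 1,411.00 = 4,375.00 thousand.
Unemployment rate = 108.22 / 2,964.00 = 3.65%.
Labor force participation rate = 2,964.00 / 4,375.00 = 67.75%.

Unemployment rate ≈ 3.65%; labor force participation rate ≈ 67.75%.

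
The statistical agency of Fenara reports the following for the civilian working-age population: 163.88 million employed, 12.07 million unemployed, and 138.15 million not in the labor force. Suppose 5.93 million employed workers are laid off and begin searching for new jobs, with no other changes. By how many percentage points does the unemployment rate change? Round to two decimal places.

The unemployment rate changes by +3.37 percentage points.

Initially, labor force = 163.88 + 12.07 = 175.95 million, so u = 12.07/175.95 = 6.86%.
After the change, employed falls and unemployed rises by 5.93; labor force unchanged → E = 157.95, U = 18.00, labor force = 175.95 million.
New unemployment rate = 18.00 / 175.95 = 10.23%.
Change = 10.23% − 6.86% = +3.37 percentage points.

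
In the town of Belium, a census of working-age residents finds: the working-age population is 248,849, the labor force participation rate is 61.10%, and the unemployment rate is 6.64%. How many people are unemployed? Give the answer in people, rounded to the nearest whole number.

About 10,096 are unemployed.

Labor force = 0.6110 × 248,849 = 152,047.
Unemployed = 0.0664 × 152,047 ≈ 10,096.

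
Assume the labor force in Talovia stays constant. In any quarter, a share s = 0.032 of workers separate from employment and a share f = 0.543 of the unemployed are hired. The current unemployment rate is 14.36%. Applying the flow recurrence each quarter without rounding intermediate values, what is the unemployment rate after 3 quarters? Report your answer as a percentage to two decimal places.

Unemployment rate after three quarters ≈ 6.24%.

With a fixed labor force, u_{t+1} = u_t + s·(1−u_t) − f·u_t = u_t·(1−s−f) + s.
Here 1−s−f = 0.425 and s = 0.032.
u_1 = 0.143600 × 0.425 + 0.032 = 0.093030.
u_2 = 0.093030 × 0.425 + 0.032 = 0.071538.
u_3 = 0.071538 × 0.425 + 0.032 = 0.062404.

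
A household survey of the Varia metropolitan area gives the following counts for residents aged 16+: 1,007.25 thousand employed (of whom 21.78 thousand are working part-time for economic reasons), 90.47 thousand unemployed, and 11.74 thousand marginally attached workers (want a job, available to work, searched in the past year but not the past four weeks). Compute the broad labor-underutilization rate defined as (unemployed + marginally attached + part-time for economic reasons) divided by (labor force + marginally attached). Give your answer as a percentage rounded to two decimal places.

Broad underutilization rate ≈ 11.18%.

Labor force = 1,007.25 + 90.47 = 1,097.72 thousand.
Numerator = 90.47 + 11.74 + 21.78 = 123.99 thousand.
Denominator = 1,097.72 + 11.74 = 1,109.46 thousand.
Broad rate = 123.99 / 1,109.46 = 11.18%.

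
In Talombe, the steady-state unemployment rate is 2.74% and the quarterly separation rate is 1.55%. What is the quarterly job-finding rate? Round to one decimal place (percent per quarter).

Job-finding rate ≈ 55.0% per quarter.

From u* = s/(s+f): f = s·(1−u)/u.
f = 1.55 × (1 − 0.0274) / 0.0274 = 1.5075 / 0.0274 ≈ 55.0% per quarter.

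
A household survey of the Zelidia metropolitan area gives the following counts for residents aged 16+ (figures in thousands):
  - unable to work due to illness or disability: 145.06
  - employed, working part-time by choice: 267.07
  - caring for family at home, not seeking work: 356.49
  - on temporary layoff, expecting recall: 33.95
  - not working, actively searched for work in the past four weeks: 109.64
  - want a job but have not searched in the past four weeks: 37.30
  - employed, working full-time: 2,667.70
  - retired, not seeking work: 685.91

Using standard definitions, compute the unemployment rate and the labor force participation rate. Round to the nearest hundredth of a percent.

Employed = 267.07 + 2,667.70 = 2,934.77 thousand.
Unemployed = 33.95 + 109.64 = 143.59 thousand (jobless and actively searching, or on temporary layoff).
Labor force = 2,934.77 + 143.59 = 3,078.36 thousand.
Not in labor force = 145.06 + 356.49 + 37.30 + 685.91 = 1,224.76 thousand (those not working and not actively searching are outside the labor force — including those who want a job but have given up searching).
Civilian working-age population = 3,078.36 + 1,224.76 = 4,303.12 thousand.
Unemployment rate = 143.59 / 3,078.36 = 4.66%.
Labor force participation rate = 3,078.36 / 4,303.12 = 71.54%.

Unemployment rate ≈ 4.66%; labor force participation rate ≈ 71.54%.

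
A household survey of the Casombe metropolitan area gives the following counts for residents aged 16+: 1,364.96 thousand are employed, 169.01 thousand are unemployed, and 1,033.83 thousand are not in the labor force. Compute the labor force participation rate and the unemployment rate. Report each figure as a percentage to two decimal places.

Labor force participation rate ≈ 59.74%; unemployment rate ≈ 11.02%.

Labor force = employed + unemployed = 1,364.96 + 169.01 = 1,533.97 thousand.
Working-age population = 1,533.97 + 1,033.83 = 2,567.80 thousand.
Unemployment rate = 169.01 / 1,533.97 = 11.02%.
Labor force participation rate = 1,533.97 / 2,567.80 = 59.74%.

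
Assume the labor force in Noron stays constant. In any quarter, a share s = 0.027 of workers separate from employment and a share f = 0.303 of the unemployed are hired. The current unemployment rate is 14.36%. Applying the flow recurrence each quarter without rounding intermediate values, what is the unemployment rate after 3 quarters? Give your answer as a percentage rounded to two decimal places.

Unemployment rate after three quarters ≈ 10.04%.

With a fixed labor force, u_{t+1} = u_t + s·(1−u_t) − f·u_t = u_t·(1−s−f) + s.
Here 1−s−f = 0.670 and s = 0.027.
u_1 = 0.143600 × 0.670 + 0.027 = 0.123212.
u_2 = 0.123212 × 0.670 + 0.027 = 0.109552.
u_3 = 0.109552 × 0.670 + 0.027 = 0.100400.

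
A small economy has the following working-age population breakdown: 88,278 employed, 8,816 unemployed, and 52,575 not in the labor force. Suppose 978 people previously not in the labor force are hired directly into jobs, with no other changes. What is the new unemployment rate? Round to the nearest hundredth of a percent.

New unemployment rate ≈ 8.99%.

Initially, labor force = 88,278 + 8,816 = 97,094, so u = 8,816/97,094 = 9.08%.
After the change, employed and labor force both rise by 978; unemployed unchanged → E = 89,256, U = 8,816, labor force = 98,072.
New unemployment rate = 8,816 / 98,072 = 8.99%.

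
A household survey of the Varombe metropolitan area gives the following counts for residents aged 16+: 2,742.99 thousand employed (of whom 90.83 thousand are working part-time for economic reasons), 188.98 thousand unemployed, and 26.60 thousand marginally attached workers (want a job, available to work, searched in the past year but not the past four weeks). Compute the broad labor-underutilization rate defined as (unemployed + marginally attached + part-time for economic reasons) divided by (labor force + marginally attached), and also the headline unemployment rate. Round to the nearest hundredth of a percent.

Broad underutilization rate ≈ 10.36%; headline unemployment rate ≈ 6.45%.

Labor force = 2,742.99 + 188.98 = 2,931.97 thousand.
Numerator = 188.98 + 26.60 + 90.83 = 306.41 thousand.
Denominator = 2,931.97 + 26.60 = 2,958.57 thousand.
Broad rate = 306.41 / 2,958.57 = 10.36%.
Headline unemployment rate = 188.98 / 2,931.97 = 6.45%.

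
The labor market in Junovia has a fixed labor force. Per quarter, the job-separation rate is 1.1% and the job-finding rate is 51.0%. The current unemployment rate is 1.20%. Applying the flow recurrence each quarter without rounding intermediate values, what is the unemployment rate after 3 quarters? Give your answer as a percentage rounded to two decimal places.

Unemployment rate after three quarters ≈ 2.01%.

With a fixed labor force, u_{t+1} = u_t + s·(1−u_t) − f·u_t = u_t·(1−s−f) + s.
Here 1−s−f = 0.479 and s = 0.011.
u_1 = 0.012000 × 0.479 + 0.011 = 0.016748.
u_2 = 0.016748 × 0.479 + 0.011 = 0.019022.
u_3 = 0.019022 × 0.479 + 0.011 = 0.020112.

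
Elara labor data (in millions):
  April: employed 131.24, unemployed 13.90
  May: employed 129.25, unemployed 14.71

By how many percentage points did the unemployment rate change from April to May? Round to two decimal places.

The unemployment rate changed by +0.64 percentage points.

April: labor force = 131.24 + 13.90 = 145.14; u = 13.90/145.14 = 9.58%.
May: labor force = 129.25 + 14.71 = 143.96; u = 14.71/143.96 = 10.22%.
Change = 10.22% − 9.58% = +0.64 pp.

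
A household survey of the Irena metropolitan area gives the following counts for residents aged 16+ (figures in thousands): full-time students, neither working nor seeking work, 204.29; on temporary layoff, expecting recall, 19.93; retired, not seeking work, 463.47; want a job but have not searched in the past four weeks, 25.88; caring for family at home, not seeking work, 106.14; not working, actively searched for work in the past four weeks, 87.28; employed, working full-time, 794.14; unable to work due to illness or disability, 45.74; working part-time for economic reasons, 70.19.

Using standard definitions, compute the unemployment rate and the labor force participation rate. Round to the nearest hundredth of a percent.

Unemployment rate ≈ 11.04%; labor force participation rate ≈ 53.47%.

Employed = 794.14 + 70.19 = 864.33 thousand (anyone who worked, including part-time for economic reasons, counts as employed).
Unemployed = 19.93 + 87.28 = 107.21 thousand (jobless and actively searching, or on temporary layoff).
Labor force = 864.33 + 107.21 = 971.54 thousand.
Not in labor force = 204.29 + 463.47 + 25.88 + 106.14 + 45.74 = 845.52 thousand (those not working and not actively searching are outside the labor force — including those who want a job but have given up searching).
Civilian working-age population = 971.54 + 845.52 = 1,817.06 thousand.
Unemployment rate = 107.21 / 971.54 = 11.04%.
Labor force participation rate = 971.54 / 1,817.06 = 53.47%.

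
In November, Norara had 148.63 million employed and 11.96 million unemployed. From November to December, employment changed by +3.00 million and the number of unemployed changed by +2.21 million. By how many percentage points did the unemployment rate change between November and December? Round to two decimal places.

November: labor force = 148.63 + 11.96 = 160.59; u = 11.96/160.59 = 7.45%.
December: labor force = 151.63 + 14.17 = 165.80; u = 14.17/165.80 = 8.55%.
Change = 8.55% − 7.45% = +1.10 pp.

The unemployment rate changed by +1.10 percentage points.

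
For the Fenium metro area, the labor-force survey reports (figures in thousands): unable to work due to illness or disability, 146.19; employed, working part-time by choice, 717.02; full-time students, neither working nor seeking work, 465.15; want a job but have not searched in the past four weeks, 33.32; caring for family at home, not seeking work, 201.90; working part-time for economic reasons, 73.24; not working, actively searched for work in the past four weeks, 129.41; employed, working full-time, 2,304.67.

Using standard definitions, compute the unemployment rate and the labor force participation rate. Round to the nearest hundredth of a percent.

Employed = 717.02 + 73.24 + 2,304.67 = 3,094.93 thousand (anyone who worked, including part-time for economic reasons, counts as employed).
Unemployed = 129.41 thousand.
Labor force = 3,094.93 + 129.41 = 3,224.34 thousand.
Not in labor force = 146.19 + 465.15 + 33.32 + 201.90 = 846.56 thousand (those not working and not actively searching are outside the labor force — including those who want a job but have given up searching).
Civilian working-age population = 3,224.34 + 846.56 = 4,070.90 thousand.
Unemployment rate = 129.41 / 3,224.34 = 4.01%.
Labor force participation rate = 3,224.34 / 4,070.90 = 79.20%.

Unemployment rate ≈ 4.01%; labor force participation rate ≈ 79.20%.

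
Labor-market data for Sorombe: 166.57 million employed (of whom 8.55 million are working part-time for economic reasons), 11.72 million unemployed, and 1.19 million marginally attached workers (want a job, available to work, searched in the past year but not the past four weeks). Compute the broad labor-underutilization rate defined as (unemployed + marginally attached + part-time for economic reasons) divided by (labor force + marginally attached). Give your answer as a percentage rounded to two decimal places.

Labor force = 166.57 + 11.72 = 178.29 million.
Numerator = 11.72 + 1.19 + 8.55 = 21.46 million.
Denominator = 178.29 + 1.19 = 179.48 million.
Broad rate = 21.46 / 179.48 = 11.96%.

Broad underutilization rate ≈ 11.96%.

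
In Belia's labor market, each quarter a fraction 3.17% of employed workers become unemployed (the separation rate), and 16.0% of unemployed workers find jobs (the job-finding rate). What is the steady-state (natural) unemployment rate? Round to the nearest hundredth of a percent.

Steady-state unemployment rate ≈ 16.54%.

At steady state the flows balance: s·E = f·U, so U/(E+U) = s/(s+f).
u* = 3.17 / (3.17 + 16.0) = 3.17 / 19.17 = 16.54%.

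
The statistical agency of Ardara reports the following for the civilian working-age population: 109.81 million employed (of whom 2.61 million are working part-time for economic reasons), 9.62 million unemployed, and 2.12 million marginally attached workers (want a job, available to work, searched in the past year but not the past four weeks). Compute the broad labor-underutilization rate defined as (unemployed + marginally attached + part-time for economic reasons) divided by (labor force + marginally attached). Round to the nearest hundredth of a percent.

Labor force = 109.81 + 9.62 = 119.43 million.
Numerator = 9.62 + 2.12 + 2.61 = 14.35 million.
Denominator = 119.43 + 2.12 = 121.55 million.
Broad rate = 14.35 / 121.55 = 11.81%.

Broad underutilization rate ≈ 11.81%.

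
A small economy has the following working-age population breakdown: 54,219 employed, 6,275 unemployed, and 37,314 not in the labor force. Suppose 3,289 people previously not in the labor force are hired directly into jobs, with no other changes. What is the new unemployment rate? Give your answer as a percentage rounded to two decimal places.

Initially, labor force = 54,219 + 6,275 = 60,494, so u = 6,275/60,494 = 10.37%.
After the change, employed and labor force both rise by 3,289; unemployed unchanged → E = 57,508, U = 6,275, labor force = 63,783.
New unemployment rate = 6,275 / 63,783 = 9.84%.

New unemployment rate ≈ 9.84%.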